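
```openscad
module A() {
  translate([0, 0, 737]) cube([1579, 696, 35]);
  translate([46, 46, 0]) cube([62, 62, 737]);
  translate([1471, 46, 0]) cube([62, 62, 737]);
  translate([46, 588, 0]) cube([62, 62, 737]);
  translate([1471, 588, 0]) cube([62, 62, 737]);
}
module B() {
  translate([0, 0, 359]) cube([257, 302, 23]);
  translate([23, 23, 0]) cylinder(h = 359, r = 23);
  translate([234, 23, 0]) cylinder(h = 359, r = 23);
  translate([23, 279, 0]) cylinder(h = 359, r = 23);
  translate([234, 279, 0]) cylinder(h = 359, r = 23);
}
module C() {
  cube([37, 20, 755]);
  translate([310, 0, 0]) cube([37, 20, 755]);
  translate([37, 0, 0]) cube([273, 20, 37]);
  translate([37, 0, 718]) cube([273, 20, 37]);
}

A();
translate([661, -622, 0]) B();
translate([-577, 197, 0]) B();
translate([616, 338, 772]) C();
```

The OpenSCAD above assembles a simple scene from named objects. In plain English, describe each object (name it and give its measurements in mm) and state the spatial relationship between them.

A is a table: top 1579 mm (x) × 696 mm (y), 35 mm thick, upper face at z = 772 mm, on four 62×62 mm square legs, each inset 46 mm from the nearest pair of top edges, running from z = 0 to the bottom of the top.

B is a four-legged stool. The seat is 257×302 mm, 23 mm thick, top at z = 382 mm. It stands on four round legs, each 46 mm in diameter, from z = 0 to the seat underside, each leg's axis is inset half a diameter from the nearest pair of seat edges (so the leg's bounding box is flush with the corner).

C is a rectangular picture frame lying in the x–z plane (depth along y). The opening is 273 mm wide (x) by 681 mm tall (z), surrounded by a border 37 mm wide on all four sides. The frame is 20 mm deep and is made of two full-height vertical stiles with two horizontal rails fitted between them.

Two stools sit around the table at the −y, −x sides. The picture frame is on top of the table, centred.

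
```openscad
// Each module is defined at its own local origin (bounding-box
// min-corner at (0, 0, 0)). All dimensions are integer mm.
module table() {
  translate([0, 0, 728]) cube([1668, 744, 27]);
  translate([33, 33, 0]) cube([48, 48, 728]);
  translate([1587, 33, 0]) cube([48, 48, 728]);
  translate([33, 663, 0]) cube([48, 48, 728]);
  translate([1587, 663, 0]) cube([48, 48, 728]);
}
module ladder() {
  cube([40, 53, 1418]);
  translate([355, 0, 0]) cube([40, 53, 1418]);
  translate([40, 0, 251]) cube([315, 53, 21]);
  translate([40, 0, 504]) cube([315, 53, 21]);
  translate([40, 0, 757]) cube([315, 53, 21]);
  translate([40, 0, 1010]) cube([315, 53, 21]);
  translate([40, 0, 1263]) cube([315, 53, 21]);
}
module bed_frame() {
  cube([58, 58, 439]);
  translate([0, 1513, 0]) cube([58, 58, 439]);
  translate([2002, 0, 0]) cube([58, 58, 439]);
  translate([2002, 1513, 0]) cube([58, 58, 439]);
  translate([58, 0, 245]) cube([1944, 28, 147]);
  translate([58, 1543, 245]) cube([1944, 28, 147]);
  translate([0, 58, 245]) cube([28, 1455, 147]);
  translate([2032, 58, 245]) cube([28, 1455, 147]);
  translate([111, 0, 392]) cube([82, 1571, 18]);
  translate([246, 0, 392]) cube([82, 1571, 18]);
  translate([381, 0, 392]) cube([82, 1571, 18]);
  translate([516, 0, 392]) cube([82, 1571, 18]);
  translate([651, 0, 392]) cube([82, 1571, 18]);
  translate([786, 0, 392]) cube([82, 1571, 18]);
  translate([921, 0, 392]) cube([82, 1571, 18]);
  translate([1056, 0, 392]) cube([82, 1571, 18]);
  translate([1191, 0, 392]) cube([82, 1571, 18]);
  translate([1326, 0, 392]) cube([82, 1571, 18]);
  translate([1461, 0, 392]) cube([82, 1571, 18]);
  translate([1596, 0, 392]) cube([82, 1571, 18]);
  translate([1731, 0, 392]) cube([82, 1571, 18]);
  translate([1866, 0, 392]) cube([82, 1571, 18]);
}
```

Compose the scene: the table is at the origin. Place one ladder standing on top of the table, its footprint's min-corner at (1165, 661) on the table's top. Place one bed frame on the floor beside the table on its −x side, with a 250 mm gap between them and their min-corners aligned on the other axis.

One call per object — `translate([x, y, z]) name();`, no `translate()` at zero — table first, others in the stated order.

table();
translate([1165, 661, 755]) ladder();
translate([-2310, 0, 0]) bed_frame();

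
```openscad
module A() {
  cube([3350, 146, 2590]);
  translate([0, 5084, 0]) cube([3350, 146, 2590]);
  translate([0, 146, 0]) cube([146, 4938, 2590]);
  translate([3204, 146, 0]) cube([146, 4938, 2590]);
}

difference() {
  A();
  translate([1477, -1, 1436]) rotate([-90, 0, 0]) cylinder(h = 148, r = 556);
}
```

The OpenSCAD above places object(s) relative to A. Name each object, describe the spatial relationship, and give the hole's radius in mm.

The subtracted cylinder has r = 556 mm.

A is a house frame. The house frame has a circular hole through its front wall. The hole's radius is 556 mm.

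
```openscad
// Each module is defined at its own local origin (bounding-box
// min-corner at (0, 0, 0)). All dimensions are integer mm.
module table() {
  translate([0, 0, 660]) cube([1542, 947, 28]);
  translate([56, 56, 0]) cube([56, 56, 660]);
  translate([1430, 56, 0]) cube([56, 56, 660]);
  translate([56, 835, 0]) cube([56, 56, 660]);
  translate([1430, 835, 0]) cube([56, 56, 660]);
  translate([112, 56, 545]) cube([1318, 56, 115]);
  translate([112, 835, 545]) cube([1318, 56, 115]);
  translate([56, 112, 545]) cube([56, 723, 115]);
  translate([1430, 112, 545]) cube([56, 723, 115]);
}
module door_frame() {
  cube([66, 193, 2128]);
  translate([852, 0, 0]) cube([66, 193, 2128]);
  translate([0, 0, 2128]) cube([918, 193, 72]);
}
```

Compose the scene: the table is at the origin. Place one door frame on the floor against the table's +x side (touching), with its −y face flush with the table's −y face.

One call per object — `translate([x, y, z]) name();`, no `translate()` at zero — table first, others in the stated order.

table();
translate([1542, 0, 0]) door_frame();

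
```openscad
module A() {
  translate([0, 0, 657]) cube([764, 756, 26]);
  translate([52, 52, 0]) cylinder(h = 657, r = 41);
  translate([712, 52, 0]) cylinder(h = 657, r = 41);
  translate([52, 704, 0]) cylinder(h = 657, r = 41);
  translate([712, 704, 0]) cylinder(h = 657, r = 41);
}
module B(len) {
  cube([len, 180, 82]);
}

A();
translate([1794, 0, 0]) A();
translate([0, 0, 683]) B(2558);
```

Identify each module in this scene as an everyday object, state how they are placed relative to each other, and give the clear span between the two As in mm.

A is a table. B is a beam. A beam spans the tops of two tables. The clear span between the two tables is 1030 mm.

Second table starts at x = 1794; first ends at x = 764; clear span = 1794 − 764 = 1030 mm.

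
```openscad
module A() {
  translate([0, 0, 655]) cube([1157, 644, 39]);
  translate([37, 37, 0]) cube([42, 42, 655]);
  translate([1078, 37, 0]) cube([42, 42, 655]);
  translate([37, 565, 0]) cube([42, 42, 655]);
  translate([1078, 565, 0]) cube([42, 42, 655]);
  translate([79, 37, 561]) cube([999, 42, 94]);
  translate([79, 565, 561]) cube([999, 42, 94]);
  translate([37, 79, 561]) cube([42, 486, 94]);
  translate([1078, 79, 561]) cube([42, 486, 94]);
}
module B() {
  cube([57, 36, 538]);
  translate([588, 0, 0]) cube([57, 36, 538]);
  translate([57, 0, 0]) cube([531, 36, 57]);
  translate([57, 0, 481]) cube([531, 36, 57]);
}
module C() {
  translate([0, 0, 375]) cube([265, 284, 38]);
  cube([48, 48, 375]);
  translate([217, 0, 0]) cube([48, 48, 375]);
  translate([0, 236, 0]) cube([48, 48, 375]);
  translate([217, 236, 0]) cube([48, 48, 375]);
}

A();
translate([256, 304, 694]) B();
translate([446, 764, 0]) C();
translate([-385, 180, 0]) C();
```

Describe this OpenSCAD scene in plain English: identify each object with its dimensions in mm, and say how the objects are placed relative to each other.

A is a rectangular dining table. The top is 1157×644×39 mm with its upper surface at z = 694 mm. It stands on four 42×42 mm square legs, each inset 37 mm from the nearest pair of top edges, running from the floor to the underside of the top. Four apron rails, 42 mm thick and 94 mm tall, run between adjacent legs with their top edges flush with the underside of the top and their outer faces flush with the legs' outer faces.

B is a rectangular picture frame lying in the x–z plane (depth along y). The opening is 531 mm wide (x) by 424 mm tall (z), surrounded by a border 57 mm wide on all four sides. The frame is 36 mm deep and is made of two full-height vertical stiles with two horizontal rails fitted between them.

C is a four-legged stool. The seat is 265×284 mm, 38 mm thick, top at z = 413 mm. It stands on four square legs, each 48×48 mm in cross-section, from z = 0 to the seat underside, each flush with a corner of the seat.

The picture frame is on top of the table, centred. Two stools sit around the table at the +y, −x sides.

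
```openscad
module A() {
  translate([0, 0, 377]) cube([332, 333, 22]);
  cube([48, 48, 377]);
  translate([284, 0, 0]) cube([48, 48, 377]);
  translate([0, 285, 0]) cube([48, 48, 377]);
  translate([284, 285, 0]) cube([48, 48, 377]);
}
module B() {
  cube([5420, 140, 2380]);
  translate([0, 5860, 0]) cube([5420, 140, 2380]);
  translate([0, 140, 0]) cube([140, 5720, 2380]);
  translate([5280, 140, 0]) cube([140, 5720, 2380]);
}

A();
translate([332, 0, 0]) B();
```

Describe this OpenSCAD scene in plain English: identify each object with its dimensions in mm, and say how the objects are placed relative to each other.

A is a four-legged stool. The seat is 332×333 mm, 22 mm thick, top at z = 399 mm. It stands on four square legs, each 48×48 mm in cross-section, from z = 0 to the seat underside, each flush with a corner of the seat.

B is the wall frame of a small rectangular building: four walls, each 2380 mm tall and 140 mm thick, enclosing a footprint 5420 mm (x) by 6000 mm (y) outside-to-outside, with no floor or roof. The front and back walls (the −y and +y sides) span the full width; the two side walls fit between them.

The house frame is against the stool's +x side, with their −y faces flush.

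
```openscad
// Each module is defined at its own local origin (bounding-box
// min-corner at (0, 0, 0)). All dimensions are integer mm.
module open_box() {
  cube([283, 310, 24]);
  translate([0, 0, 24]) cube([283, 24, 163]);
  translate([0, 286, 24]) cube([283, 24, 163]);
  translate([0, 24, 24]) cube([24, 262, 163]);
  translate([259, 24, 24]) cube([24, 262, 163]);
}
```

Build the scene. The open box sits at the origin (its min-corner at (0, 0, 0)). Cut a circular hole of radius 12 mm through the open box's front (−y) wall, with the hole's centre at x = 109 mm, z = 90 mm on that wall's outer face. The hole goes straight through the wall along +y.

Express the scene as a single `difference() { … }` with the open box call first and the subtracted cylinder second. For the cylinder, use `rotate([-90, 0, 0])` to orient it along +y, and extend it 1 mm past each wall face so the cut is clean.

difference() {
  open_box();
  translate([109, -1, 90]) rotate([-90, 0, 0]) cylinder(h = 26, r = 12);
}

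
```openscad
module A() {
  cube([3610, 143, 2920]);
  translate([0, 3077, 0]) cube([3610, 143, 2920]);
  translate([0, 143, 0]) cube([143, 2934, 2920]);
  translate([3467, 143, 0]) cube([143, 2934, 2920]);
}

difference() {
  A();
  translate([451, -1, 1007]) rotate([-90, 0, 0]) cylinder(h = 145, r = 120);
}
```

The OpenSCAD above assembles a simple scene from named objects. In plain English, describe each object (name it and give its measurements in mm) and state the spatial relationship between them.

A is a box-shaped house frame (walls only): outside footprint 3610×3220 mm, wall height 2920 mm, wall thickness 143 mm. The two y-facing walls run the full x-width; the two x-facing walls fit between the inner faces of the y-facing walls.

The house frame has a circular hole of radius 120 mm through its front wall, centred at (x = 451, z = 1007).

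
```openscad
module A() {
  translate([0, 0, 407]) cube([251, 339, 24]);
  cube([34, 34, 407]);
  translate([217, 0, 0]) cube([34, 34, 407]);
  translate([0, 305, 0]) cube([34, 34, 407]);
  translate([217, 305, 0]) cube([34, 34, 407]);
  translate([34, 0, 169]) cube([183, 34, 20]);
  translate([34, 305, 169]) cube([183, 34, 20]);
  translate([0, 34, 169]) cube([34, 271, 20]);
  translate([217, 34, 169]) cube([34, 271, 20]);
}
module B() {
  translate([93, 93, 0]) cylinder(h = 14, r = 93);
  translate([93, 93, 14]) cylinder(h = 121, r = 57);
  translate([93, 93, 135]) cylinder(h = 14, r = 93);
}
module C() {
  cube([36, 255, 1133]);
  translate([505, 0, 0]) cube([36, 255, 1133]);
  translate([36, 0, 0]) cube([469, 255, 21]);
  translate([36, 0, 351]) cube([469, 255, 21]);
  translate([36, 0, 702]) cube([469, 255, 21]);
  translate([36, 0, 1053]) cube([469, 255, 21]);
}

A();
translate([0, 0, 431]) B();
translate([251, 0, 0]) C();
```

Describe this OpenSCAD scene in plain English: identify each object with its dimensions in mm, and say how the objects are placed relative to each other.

A is a four-legged stool. The seat is a 251×339×24 mm slab whose top surface is at z = 431 mm; four square legs, each 34×34 mm in cross-section, run from the floor (z = 0) to the underside of the seat, each flush with a corner of the seat. Four stretchers, 34 mm wide and 20 mm tall, connect adjacent legs with their undersides at z = 169 mm, each running between the inner faces of the legs it joins and aligned with the legs' outer faces on the other axis.

B is a spool: two coaxial disc flanges of radius 93 mm and thickness 14 mm, joined by a core cylinder of radius 57 mm and height 121 mm. The lower flange rests on z = 0 and the three cylinders share a vertical axis.

C is an open bookshelf. Two side panels, each 36 mm thick, 255 mm deep and 1133 mm tall, stand 541 mm apart (outside-to-outside). Between them sit 4 shelves, each 21 mm thick and 255 mm deep, spanning the full gap between the sides. The bottom shelf rests on the floor (its underside at z = 0) and the clear gap between one shelf's top and the next shelf's underside is 330 mm.

The spool is on top of the stool. The bookshelf is against the stool's +x side, with their −y faces flush.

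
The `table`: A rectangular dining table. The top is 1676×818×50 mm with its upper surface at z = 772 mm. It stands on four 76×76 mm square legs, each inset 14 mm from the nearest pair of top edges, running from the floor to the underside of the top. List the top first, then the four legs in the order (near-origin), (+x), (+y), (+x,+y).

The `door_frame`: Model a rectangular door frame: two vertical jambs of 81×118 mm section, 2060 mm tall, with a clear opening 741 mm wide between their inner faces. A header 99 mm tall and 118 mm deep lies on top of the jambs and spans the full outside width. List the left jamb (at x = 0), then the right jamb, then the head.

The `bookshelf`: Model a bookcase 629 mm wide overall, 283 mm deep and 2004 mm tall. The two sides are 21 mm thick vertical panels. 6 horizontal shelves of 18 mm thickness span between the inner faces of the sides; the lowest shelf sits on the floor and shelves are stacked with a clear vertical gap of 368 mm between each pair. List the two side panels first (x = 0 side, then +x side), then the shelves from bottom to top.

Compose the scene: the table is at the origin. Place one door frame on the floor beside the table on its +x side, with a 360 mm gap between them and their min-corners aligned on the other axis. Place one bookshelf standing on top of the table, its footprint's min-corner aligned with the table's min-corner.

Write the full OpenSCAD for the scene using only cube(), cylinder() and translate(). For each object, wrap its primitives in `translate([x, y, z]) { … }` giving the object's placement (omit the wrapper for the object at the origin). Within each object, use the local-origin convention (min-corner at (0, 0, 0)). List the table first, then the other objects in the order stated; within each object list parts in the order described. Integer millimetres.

translate([0, 0, 722]) cube([1676, 818, 50]);
translate([14, 14, 0]) cube([76, 76, 722]);
translate([1586, 14, 0]) cube([76, 76, 722]);
translate([14, 728, 0]) cube([76, 76, 722]);
translate([1586, 728, 0]) cube([76, 76, 722]);
translate([2036, 0, 0]) {
  cube([81, 118, 2060]);
  translate([822, 0, 0]) cube([81, 118, 2060]);
  translate([0, 0, 2060]) cube([903, 118, 99]);
}
translate([0, 0, 772]) {
  cube([21, 283, 2004]);
  translate([608, 0, 0]) cube([21, 283, 2004]);
  translate([21, 0, 0]) cube([587, 283, 18]);
  translate([21, 0, 386]) cube([587, 283, 18]);
  translate([21, 0, 772]) cube([587, 283, 18]);
  translate([21, 0, 1158]) cube([587, 283, 18]);
  translate([21, 0, 1544]) cube([587, 283, 18]);
  translate([21, 0, 1930]) cube([587, 283, 18]);
}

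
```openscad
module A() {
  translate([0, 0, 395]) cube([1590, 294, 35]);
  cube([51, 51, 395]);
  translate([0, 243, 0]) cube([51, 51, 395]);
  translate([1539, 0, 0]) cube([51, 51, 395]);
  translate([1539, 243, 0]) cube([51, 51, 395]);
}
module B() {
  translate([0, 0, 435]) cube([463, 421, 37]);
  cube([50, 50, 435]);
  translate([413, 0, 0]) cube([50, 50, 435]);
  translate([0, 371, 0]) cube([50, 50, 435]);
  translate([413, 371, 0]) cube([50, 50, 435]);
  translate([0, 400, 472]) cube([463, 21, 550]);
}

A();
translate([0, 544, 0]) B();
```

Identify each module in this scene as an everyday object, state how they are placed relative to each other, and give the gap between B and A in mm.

A is a bench. B is a chair. The chair is on the floor beside the bench on its +y side. The gap between the chair and the bench is 250 mm.

The chair's nearest face is 250 mm from the bench's +y face.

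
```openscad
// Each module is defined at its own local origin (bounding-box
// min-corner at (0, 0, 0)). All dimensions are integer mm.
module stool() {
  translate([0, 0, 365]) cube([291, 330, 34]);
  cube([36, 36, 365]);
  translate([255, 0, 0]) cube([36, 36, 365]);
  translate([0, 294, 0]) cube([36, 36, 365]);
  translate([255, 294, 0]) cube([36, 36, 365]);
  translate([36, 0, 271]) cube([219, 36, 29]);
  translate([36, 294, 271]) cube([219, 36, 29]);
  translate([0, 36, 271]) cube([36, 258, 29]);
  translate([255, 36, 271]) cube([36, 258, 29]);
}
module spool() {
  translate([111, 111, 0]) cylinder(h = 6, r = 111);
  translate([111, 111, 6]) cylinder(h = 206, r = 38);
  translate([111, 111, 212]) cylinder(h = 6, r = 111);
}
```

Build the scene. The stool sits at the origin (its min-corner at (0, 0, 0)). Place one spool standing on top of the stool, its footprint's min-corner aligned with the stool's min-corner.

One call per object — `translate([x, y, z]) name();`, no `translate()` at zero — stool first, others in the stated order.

stool();
translate([0, 0, 399]) spool();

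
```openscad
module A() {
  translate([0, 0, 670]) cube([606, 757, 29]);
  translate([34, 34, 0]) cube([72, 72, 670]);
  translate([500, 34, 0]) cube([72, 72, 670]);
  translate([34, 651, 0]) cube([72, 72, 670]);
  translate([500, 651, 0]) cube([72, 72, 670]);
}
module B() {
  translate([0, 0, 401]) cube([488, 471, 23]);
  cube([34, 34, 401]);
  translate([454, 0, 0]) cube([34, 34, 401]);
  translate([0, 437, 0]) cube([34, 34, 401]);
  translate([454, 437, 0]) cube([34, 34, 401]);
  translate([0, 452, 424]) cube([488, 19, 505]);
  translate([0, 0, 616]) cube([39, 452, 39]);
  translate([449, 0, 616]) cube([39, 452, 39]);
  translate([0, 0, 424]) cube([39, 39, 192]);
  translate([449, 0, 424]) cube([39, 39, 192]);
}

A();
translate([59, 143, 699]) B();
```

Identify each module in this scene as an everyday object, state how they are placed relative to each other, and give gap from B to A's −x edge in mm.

A is a table. B is a chair. The chair is on top of the table, centred. The gap from the chair to the table's −x edge is 59 mm.

The chair's min-x is at 59; the table's min-x is 0; gap = 59 mm.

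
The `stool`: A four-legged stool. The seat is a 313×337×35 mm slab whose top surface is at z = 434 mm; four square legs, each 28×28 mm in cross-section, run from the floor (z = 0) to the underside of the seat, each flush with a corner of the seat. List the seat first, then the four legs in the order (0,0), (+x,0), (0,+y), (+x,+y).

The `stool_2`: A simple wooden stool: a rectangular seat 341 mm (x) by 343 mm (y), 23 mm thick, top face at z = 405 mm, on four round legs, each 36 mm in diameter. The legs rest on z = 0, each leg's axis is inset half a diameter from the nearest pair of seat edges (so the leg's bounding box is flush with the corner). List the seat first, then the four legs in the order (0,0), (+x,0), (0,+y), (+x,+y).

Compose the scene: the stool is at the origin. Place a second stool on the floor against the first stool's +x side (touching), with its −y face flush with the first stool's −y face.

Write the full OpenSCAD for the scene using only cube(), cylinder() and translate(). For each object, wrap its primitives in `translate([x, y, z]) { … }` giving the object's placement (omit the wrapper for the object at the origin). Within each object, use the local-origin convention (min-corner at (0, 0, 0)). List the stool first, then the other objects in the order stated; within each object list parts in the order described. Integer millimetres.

translate([0, 0, 399]) cube([313, 337, 35]);
cube([28, 28, 399]);
translate([285, 0, 0]) cube([28, 28, 399]);
translate([0, 309, 0]) cube([28, 28, 399]);
translate([285, 309, 0]) cube([28, 28, 399]);
translate([313, 0, 0]) {
  translate([0, 0, 382]) cube([341, 343, 23]);
  translate([18, 18, 0]) cylinder(h = 382, r = 18);
  translate([323, 18, 0]) cylinder(h = 382, r = 18);
  translate([18, 325, 0]) cylinder(h = 382, r = 18);
  translate([323, 325, 0]) cylinder(h = 382, r = 18);
}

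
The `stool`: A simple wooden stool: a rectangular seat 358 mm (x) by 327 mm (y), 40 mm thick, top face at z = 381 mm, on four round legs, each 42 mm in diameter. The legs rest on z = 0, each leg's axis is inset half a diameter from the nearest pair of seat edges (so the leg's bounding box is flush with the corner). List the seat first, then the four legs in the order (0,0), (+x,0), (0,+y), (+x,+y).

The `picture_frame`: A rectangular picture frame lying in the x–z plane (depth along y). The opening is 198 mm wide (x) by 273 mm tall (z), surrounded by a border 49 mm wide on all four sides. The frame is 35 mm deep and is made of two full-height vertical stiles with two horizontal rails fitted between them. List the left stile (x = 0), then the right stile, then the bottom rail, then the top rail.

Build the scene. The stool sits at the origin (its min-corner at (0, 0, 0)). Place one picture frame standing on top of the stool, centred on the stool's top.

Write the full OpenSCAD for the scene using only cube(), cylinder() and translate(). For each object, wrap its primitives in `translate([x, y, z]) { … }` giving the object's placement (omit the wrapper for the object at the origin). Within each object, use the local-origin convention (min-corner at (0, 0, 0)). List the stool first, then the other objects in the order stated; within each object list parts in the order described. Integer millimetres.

translate([0, 0, 341]) cube([358, 327, 40]);
translate([21, 21, 0]) cylinder(h = 341, r = 21);
translate([337, 21, 0]) cylinder(h = 341, r = 21);
translate([21, 306, 0]) cylinder(h = 341, r = 21);
translate([337, 306, 0]) cylinder(h = 341, r = 21);
translate([31, 146, 381]) {
  cube([49, 35, 371]);
  translate([247, 0, 0]) cube([49, 35, 371]);
  translate([49, 0, 0]) cube([198, 35, 49]);
  translate([49, 0, 322]) cube([198, 35, 49]);
}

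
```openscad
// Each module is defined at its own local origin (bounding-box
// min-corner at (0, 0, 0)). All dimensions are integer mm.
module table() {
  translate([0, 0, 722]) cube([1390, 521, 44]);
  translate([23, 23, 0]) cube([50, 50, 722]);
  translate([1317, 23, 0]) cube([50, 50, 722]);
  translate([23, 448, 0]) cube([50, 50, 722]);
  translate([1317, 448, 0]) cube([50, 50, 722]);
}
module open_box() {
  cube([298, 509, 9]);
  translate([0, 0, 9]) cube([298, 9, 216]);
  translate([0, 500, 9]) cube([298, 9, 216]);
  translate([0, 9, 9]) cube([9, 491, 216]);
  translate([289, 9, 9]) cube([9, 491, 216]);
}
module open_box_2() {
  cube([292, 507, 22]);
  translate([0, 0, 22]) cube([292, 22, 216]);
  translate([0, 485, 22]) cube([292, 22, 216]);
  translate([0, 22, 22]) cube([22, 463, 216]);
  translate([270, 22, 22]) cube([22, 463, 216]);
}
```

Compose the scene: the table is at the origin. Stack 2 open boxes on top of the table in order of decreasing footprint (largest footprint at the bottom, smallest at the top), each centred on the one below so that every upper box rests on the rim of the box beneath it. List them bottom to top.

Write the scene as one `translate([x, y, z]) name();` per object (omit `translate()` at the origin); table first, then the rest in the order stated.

table();
translate([546, 6, 766]) open_box();
translate([549, 7, 991]) open_box_2();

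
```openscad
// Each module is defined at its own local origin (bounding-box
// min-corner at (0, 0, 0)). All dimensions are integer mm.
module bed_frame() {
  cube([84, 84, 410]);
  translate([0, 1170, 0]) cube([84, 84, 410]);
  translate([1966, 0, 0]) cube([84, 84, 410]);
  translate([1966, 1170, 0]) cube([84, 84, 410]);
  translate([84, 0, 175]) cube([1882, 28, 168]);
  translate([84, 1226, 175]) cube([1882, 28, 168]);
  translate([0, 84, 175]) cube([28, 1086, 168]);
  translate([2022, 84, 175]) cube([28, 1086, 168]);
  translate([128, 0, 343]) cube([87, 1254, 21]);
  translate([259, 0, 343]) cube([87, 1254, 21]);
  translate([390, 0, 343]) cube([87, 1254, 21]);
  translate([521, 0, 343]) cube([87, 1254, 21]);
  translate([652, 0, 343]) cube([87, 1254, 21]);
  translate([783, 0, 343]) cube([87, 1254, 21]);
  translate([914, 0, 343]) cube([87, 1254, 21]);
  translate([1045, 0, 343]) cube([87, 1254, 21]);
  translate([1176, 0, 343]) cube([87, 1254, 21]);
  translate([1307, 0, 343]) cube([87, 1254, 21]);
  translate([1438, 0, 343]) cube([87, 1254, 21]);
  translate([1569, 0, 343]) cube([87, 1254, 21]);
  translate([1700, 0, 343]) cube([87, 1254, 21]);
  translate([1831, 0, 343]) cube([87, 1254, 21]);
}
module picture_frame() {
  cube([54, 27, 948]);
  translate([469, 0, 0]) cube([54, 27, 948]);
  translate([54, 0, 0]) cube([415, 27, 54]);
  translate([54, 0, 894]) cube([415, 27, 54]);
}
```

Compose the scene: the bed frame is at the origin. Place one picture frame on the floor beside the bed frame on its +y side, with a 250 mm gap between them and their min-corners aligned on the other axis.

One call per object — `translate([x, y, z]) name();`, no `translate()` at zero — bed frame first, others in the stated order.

bed_frame();
translate([0, 1504, 0]) picture_frame();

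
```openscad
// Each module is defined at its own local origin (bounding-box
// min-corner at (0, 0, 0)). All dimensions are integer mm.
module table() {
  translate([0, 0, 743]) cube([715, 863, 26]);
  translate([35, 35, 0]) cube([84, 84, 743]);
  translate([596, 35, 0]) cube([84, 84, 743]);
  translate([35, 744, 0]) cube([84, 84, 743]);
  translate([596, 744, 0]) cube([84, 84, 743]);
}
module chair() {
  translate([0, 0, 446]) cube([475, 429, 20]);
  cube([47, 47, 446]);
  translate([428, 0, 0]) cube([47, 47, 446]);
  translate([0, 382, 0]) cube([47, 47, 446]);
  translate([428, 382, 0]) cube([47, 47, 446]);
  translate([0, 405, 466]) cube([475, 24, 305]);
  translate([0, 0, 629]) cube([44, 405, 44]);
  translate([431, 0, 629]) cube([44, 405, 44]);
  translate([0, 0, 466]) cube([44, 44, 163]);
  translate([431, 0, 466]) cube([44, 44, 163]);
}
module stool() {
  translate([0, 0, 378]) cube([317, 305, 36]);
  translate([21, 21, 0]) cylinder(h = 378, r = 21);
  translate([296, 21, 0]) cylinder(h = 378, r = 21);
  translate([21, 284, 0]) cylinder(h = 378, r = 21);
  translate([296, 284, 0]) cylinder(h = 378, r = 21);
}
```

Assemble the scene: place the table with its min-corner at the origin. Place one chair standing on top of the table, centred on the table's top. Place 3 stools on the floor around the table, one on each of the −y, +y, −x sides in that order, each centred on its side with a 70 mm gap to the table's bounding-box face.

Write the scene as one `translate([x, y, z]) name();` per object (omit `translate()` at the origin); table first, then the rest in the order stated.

table();
translate([120, 217, 769]) chair();
translate([199, -375, 0]) stool();
translate([199, 933, 0]) stool();
translate([-387, 279, 0]) stool();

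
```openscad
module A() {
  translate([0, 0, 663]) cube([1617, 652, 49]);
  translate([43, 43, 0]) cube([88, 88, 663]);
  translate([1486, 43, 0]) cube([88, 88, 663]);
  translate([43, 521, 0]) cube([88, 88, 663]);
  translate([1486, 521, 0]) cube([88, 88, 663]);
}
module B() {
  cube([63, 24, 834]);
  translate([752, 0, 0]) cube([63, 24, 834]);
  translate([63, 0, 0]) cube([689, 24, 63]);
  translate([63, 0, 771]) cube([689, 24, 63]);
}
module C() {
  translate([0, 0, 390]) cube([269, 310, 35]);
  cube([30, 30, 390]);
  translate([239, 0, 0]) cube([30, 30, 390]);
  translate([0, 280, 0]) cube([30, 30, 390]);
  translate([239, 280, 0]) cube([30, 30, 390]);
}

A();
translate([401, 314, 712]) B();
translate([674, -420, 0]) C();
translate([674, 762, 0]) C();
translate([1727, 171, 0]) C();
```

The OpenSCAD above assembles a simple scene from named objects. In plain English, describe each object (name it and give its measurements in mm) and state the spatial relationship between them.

A is a table with a 1617×652 mm rectangular top, 49 mm thick, top surface at z = 712 mm, supported by four 88×88 mm square legs, each inset 43 mm from the nearest pair of top edges, running from the floor.

B is a picture frame with a 689×708 mm rectangular opening (x by z) and a uniform 63 mm border on every side. Frame depth is 24 mm along y. It is built from two vertical stiles running the full outside height and two horizontal rails spanning the gap between the stiles.

C is a four-legged stool. The seat is 269×310 mm, 35 mm thick, top at z = 425 mm. It stands on four square legs, each 30×30 mm in cross-section, from z = 0 to the seat underside, each flush with a corner of the seat.

The picture frame is on top of the table, centred. Three stools sit around the table at the −y, +y, +x sides.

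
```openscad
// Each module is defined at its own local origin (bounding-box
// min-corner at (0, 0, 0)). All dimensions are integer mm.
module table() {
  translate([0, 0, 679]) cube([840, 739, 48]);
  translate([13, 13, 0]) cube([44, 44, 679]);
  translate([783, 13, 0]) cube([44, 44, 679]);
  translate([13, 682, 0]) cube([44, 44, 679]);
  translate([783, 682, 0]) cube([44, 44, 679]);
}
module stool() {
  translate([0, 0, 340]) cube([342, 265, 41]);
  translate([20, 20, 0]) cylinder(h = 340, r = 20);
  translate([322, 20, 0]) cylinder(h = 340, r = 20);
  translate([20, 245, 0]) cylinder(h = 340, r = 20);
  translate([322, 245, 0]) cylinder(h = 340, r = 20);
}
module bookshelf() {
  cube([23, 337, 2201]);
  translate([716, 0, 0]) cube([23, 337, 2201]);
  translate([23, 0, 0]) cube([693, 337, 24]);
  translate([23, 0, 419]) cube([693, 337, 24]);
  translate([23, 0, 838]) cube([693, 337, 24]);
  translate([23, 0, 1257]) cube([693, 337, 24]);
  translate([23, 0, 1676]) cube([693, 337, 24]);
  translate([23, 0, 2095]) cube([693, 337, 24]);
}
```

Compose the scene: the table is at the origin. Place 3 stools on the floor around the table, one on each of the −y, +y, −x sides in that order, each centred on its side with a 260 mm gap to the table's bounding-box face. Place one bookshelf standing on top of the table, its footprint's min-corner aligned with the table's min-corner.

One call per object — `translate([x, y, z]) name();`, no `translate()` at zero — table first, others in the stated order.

table();
translate([249, -525, 0]) stool();
translate([249, 999, 0]) stool();
translate([-602, 237, 0]) stool();
translate([0, 0, 727]) bookshelf();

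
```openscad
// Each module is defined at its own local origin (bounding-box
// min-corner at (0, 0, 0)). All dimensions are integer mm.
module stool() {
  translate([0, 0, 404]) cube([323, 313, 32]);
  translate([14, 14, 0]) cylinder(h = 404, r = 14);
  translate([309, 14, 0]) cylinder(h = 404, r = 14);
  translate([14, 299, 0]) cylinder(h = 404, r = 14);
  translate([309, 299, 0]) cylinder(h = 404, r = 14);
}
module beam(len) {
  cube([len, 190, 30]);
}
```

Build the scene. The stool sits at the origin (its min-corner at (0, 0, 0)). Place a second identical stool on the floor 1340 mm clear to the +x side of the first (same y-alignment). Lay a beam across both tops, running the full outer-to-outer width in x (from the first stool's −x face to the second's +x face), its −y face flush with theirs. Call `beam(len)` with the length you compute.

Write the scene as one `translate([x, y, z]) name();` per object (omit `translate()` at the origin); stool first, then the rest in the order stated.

stool();
translate([1663, 0, 0]) stool();
translate([0, 0, 436]) beam(1986);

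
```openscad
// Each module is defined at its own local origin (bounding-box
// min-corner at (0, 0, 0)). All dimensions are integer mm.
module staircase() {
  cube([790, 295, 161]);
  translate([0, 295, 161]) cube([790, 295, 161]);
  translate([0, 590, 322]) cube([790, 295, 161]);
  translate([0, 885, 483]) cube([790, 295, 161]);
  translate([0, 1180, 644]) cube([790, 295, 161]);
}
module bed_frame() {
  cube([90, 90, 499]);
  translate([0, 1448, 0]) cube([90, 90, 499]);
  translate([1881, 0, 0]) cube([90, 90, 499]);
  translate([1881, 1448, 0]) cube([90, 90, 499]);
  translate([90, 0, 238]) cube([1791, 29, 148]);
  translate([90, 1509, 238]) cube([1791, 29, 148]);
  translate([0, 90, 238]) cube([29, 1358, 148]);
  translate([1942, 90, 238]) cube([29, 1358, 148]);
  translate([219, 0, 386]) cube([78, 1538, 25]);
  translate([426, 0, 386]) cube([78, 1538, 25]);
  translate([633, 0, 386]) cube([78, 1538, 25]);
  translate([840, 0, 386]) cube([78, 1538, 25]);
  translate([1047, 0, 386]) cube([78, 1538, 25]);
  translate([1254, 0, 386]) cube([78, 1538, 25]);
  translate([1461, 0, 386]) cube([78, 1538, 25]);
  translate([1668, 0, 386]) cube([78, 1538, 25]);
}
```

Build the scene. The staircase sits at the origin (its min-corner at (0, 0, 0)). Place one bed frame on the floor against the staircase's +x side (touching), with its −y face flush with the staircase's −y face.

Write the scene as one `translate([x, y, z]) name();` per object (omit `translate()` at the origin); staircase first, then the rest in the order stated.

staircase();
translate([790, 0, 0]) bed_frame();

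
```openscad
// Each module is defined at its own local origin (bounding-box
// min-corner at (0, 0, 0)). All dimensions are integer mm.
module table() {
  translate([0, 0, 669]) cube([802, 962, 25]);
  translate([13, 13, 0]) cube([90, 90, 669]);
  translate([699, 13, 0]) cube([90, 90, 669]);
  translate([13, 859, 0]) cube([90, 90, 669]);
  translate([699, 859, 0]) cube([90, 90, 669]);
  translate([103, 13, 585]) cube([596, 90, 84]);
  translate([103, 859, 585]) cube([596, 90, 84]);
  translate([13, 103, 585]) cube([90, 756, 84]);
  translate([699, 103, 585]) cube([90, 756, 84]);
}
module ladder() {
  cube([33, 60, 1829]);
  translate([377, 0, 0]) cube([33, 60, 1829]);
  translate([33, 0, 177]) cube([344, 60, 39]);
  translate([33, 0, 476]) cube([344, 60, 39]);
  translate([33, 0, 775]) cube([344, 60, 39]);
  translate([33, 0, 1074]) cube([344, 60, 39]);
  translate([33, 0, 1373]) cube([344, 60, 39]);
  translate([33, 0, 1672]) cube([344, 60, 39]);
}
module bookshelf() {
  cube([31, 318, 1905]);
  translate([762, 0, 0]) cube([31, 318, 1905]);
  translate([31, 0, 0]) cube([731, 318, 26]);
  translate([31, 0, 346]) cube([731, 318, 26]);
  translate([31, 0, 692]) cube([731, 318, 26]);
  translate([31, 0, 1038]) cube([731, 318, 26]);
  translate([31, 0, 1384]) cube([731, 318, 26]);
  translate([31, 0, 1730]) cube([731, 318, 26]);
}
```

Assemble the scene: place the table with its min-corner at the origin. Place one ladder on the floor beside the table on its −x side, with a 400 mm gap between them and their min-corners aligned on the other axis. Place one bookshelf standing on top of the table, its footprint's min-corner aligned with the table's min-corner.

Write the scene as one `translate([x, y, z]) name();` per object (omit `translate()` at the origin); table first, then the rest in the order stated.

table();
translate([-810, 0, 0]) ladder();
translate([0, 0, 694]) bookshelf();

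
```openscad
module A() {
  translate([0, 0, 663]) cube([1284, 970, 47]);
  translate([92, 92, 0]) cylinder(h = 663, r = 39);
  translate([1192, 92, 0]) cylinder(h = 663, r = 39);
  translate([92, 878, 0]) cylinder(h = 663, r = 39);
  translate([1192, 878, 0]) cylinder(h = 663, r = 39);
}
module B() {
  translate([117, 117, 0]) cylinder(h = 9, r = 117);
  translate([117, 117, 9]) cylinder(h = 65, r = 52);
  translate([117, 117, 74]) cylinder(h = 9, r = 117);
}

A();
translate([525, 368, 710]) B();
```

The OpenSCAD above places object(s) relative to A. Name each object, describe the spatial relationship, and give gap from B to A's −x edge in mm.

The spool's min-x is at 525; the table's min-x is 0; gap = 525 mm.

A is a table. B is a spool. The spool is on top of the table, centred. The gap from the spool to the table's −x edge is 525 mm.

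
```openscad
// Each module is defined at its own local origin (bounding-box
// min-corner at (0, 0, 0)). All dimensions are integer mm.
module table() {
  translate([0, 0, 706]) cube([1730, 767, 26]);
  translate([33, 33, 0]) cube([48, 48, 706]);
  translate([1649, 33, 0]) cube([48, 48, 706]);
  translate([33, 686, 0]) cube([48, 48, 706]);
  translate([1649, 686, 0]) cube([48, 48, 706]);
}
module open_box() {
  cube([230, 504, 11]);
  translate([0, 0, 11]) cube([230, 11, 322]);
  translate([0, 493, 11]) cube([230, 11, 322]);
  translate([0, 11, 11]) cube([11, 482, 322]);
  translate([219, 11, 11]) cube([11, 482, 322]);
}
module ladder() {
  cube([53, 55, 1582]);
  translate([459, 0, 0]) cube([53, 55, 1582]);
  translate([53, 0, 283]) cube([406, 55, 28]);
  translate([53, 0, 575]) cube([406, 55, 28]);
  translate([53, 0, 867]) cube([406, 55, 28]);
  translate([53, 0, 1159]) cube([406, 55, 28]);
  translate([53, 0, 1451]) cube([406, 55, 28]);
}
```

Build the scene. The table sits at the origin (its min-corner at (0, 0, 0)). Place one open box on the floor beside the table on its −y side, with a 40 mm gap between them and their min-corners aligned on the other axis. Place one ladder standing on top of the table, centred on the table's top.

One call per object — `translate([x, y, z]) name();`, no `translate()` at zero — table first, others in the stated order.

table();
translate([0, -544, 0]) open_box();
translate([609, 356, 732]) ladder();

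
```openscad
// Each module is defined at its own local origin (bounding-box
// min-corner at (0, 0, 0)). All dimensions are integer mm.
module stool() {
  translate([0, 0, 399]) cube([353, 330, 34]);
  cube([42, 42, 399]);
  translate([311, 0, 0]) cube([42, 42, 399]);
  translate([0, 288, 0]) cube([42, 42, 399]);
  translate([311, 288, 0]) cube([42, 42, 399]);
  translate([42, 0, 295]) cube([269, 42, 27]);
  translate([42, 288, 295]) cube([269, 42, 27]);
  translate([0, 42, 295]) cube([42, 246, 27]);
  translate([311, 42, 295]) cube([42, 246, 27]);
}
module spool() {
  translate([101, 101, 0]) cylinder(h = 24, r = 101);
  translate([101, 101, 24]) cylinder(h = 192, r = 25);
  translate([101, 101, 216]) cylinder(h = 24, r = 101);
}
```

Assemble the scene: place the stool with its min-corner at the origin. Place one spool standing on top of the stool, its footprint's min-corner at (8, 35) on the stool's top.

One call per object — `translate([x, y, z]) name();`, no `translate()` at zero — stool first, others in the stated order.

stool();
translate([8, 35, 433]) spool();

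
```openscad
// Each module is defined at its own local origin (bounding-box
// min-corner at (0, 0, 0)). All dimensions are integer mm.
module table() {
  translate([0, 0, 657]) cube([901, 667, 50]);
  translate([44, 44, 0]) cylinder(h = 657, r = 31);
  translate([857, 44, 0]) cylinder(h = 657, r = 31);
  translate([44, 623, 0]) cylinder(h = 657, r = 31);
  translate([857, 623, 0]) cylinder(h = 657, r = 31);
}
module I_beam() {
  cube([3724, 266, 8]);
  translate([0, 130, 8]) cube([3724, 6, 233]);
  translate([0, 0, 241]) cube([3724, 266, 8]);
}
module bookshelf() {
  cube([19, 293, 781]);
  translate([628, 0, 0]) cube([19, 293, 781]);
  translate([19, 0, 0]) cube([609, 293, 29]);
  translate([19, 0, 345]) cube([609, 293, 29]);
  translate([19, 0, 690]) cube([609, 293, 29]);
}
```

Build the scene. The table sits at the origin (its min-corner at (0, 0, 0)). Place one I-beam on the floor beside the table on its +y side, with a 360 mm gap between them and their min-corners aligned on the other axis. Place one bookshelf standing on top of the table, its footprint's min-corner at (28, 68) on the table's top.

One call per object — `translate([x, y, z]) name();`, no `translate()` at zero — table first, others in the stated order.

table();
translate([0, 1027, 0]) I_beam();
translate([28, 68, 707]) bookshelf();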